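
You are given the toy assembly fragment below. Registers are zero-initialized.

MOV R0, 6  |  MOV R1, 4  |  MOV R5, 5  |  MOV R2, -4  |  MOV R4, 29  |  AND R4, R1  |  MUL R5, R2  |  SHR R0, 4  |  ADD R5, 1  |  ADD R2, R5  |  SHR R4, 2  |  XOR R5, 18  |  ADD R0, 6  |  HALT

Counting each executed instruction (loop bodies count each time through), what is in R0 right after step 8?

0

after MOV R0, 6: R0=6
after MOV R1, 4: R1=4
after MOV R5, 5: R5=5
after MOV R2, -4: R2=-4
after MOV R4, 29: R4=29
after AND R4, R1: R4=29&4=4
after MUL R5, R2: R5=5*(-4)=-20
after SHR R0, 4: R0=6>>4=0
After step 8: R0 = 0.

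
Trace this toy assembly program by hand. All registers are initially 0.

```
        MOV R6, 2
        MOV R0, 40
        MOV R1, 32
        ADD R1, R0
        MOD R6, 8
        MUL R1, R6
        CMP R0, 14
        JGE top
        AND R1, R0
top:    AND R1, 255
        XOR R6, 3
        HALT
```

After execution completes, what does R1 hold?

MOV R6, 2 → R6=2
MOV R0, 40 → R0=40
MOV R1, 32 → R1=32
ADD R1, R0 → R1=32+40=72
MOD R6, 8 → R6=2%8=2
MUL R1, R6 → R1=72*2=144
CMP R0, 14  (cmp 40,14)
JGE top: taken
AND R1, 255 → R1=144&255=144
XOR R6, 3 → R6=2^3=1
halt.

144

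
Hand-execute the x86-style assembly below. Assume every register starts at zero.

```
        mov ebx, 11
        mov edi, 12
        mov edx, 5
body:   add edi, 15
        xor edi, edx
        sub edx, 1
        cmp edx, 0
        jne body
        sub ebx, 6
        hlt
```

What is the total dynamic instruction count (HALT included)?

ebx=11
edi=12
edx=5
edi=12+15=27
edi=27^5=30
edx=5-1=4
cmp edx, 0  (cmp 4,0)
jne body: taken
edi=30+15=45
edi=45^4=41
edx=4-1=3
cmp edx, 0  (cmp 3,0)
jne body: taken
edi=41+15=56
edi=56^3=59
edx=3-1=2
cmp edx, 0  (cmp 2,0)
jne body: taken
edi=59+15=74
edi=74^2=72
edx=2-1=1
cmp edx, 0  (cmp 1,0)
jne body: taken
edi=72+15=87
edi=87^1=86
edx=1-1=0
cmp edx, 0  (cmp 0,0)
jne body: not taken
ebx=11-6=5
halt.
Total executed instructions: 30.

30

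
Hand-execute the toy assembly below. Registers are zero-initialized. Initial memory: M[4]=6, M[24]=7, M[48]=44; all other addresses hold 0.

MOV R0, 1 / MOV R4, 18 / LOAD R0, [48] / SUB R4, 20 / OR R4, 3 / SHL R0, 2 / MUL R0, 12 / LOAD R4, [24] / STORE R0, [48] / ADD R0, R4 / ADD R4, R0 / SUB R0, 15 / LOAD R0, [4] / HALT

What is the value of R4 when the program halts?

2126

R0=1
R4=18
R0=M[48]=44
R4=18-20=-2
R4=(-2)|3=-1
R0=44<<2=176
R0=176*12=2112
R4=M[24]=7
STORE R0, [48] → M[48]=2112
R0=2112+7=2119
R4=7+2119=2126
R0=2119-15=2104
R0=M[4]=6
halt.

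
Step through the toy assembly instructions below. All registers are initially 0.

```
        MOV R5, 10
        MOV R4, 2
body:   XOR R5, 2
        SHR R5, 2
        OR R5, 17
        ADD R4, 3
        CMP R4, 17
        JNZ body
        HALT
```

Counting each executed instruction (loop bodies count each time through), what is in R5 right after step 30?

after MOV R5, 10: R5=10
after MOV R4, 2: R4=2
after XOR R5, 2: R5=10^2=8
after SHR R5, 2: R5=8>>2=2
after OR R5, 17: R5=2|17=19
after ADD R4, 3: R4=2+3=5
CMP R4, 17  (cmp 5,17)
JNZ body: taken
after XOR R5, 2: R5=19^2=17
after SHR R5, 2: R5=17>>2=4
after OR R5, 17: R5=4|17=21
after ADD R4, 3: R4=5+3=8
CMP R4, 17  (cmp 8,17)
JNZ body: taken
after XOR R5, 2: R5=21^2=23
after SHR R5, 2: R5=23>>2=5
after OR R5, 17: R5=5|17=21
after ADD R4, 3: R4=8+3=11
CMP R4, 17  (cmp 11,17)
JNZ body: taken
after XOR R5, 2: R5=21^2=23
after SHR R5, 2: R5=23>>2=5
after OR R5, 17: R5=5|17=21
after ADD R4, 3: R4=11+3=14
CMP R4, 17  (cmp 14,17)
JNZ body: taken
after XOR R5, 2: R5=21^2=23
after SHR R5, 2: R5=23>>2=5
after OR R5, 17: R5=5|17=21
after ADD R4, 3: R4=14+3=17
After step 30: R5 = 21.

21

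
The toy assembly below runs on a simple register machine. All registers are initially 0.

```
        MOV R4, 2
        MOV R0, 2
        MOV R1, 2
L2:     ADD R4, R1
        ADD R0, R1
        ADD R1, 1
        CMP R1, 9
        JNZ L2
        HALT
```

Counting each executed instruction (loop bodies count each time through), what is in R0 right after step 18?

11

MOV R4, 2 → R4=2
MOV R0, 2 → R0=2
MOV R1, 2 → R1=2
ADD R4, R1 → R4=2+2=4
ADD R0, R1 → R0=2+2=4
ADD R1, 1 → R1=2+1=3
CMP R1, 9  (cmp 3,9)
JNZ L2: taken
ADD R4, R1 → R4=4+3=7
ADD R0, R1 → R0=4+3=7
ADD R1, 1 → R1=3+1=4
CMP R1, 9  (cmp 4,9)
JNZ L2: taken
ADD R4, R1 → R4=7+4=11
ADD R0, R1 → R0=7+4=11
ADD R1, 1 → R1=4+1=5
CMP R1, 9  (cmp 5,9)
JNZ L2: taken
After step 18: R0 = 11.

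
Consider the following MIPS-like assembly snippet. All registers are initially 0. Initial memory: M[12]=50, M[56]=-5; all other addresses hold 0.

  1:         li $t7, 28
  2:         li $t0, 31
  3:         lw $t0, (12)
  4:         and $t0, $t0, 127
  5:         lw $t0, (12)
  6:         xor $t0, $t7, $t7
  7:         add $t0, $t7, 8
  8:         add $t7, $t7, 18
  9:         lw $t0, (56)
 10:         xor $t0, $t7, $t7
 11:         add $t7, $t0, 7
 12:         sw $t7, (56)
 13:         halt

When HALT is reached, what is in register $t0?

li $t7, 28 → $t7=28
li $t0, 31 → $t0=31
lw $t0, (12) → $t0=M[12]=50
and $t0, $t0, 127 → $t0=50&127=50
lw $t0, (12) → $t0=M[12]=50
xor $t0, $t7, $t7 → $t0=28^28=0
add $t0, $t7, 8 → $t0=28+8=36
add $t7, $t7, 18 → $t7=28+18=46
lw $t0, (56) → $t0=M[56]=-5
xor $t0, $t7, $t7 → $t0=46^46=0
add $t7, $t0, 7 → $t7=0+7=7
sw $t7, (56) → M[56]=7
halt.

0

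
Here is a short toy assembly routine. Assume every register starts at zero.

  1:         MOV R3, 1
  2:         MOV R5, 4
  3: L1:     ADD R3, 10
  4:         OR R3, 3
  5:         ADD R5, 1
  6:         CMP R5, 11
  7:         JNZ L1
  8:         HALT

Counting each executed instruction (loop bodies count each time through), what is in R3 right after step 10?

MOV R3, 1 → R3=1
MOV R5, 4 → R5=4
ADD R3, 10 → R3=1+10=11
OR R3, 3 → R3=11|3=11
ADD R5, 1 → R5=4+1=5
CMP R5, 11  (cmp 5,11)
JNZ L1: taken
ADD R3, 10 → R3=11+10=21
OR R3, 3 → R3=21|3=23
ADD R5, 1 → R5=5+1=6
After step 10: R3 = 23.

23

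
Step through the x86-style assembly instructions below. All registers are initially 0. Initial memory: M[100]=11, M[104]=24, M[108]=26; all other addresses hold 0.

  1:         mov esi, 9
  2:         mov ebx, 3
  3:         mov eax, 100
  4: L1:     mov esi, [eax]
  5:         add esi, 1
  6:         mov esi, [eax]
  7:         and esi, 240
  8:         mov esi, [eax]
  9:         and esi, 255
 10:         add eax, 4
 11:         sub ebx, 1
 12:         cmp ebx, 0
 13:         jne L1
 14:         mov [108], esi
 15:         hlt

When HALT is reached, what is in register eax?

112

after mov esi, 9: esi=9
after mov ebx, 3: ebx=3
after mov eax, 100: eax=100
after mov esi, [eax]: esi=M[100]=11
after add esi, 1: esi=11+1=12
after mov esi, [eax]: esi=M[100]=11
after and esi, 240: esi=11&240=0
after mov esi, [eax]: esi=M[100]=11
after and esi, 255: esi=11&255=11
after add eax, 4: eax=100+4=104
after sub ebx, 1: ebx=3-1=2
cmp ebx, 0  (cmp 2,0)
jne L1: taken
after mov esi, [eax]: esi=M[104]=24
after add esi, 1: esi=24+1=25
after mov esi, [eax]: esi=M[104]=24
after and esi, 240: esi=24&240=16
after mov esi, [eax]: esi=M[104]=24
after and esi, 255: esi=24&255=24
after add eax, 4: eax=104+4=108
after sub ebx, 1: ebx=2-1=1
cmp ebx, 0  (cmp 1,0)
jne L1: taken
after mov esi, [eax]: esi=M[108]=26
after add esi, 1: esi=26+1=27
after mov esi, [eax]: esi=M[108]=26
after and esi, 240: esi=26&240=16
after mov esi, [eax]: esi=M[108]=26
after and esi, 255: esi=26&255=26
after add eax, 4: eax=108+4=112
after sub ebx, 1: ebx=1-1=0
cmp ebx, 0  (cmp 0,0)
jne L1: not taken
mov [108], esi → M[108]=26
halt.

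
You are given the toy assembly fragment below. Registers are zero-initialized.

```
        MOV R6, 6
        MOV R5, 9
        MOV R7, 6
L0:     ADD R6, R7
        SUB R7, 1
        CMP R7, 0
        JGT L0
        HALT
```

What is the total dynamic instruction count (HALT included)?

28

MOV R6, 6 → R6=6
MOV R5, 9 → R5=9
MOV R7, 6 → R7=6
ADD R6, R7 → R6=6+6=12
SUB R7, 1 → R7=6-1=5
CMP R7, 0  (cmp 5,0)
JGT L0: taken
ADD R6, R7 → R6=12+5=17
SUB R7, 1 → R7=5-1=4
CMP R7, 0  (cmp 4,0)
JGT L0: taken
ADD R6, R7 → R6=17+4=21
SUB R7, 1 → R7=4-1=3
CMP R7, 0  (cmp 3,0)
JGT L0: taken
ADD R6, R7 → R6=21+3=24
SUB R7, 1 → R7=3-1=2
CMP R7, 0  (cmp 2,0)
JGT L0: taken
ADD R6, R7 → R6=24+2=26
SUB R7, 1 → R7=2-1=1
CMP R7, 0  (cmp 1,0)
JGT L0: taken
ADD R6, R7 → R6=26+1=27
SUB R7, 1 → R7=1-1=0
CMP R7, 0  (cmp 0,0)
JGT L0: not taken
halt.
Total executed instructions: 28.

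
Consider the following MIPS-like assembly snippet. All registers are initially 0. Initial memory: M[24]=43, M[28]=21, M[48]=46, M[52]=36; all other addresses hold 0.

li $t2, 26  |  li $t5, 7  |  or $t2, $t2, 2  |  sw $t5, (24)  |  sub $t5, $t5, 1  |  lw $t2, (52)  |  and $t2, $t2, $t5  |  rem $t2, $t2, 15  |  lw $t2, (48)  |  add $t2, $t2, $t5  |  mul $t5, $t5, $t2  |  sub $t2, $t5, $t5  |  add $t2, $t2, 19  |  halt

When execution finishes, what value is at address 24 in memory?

7

after li $t2, 26: $t2=26
after li $t5, 7: $t5=7
after or $t2, $t2, 2: $t2=26|2=26
sw $t5, (24) → M[24]=7
after sub $t5, $t5, 1: $t5=7-1=6
after lw $t2, (52): $t2=M[52]=36
after and $t2, $t2, $t5: $t2=36&6=4
after rem $t2, $t2, 15: $t2=4%15=4
after lw $t2, (48): $t2=M[48]=46
after add $t2, $t2, $t5: $t2=46+6=52
after mul $t5, $t5, $t2: $t5=6*52=312
after sub $t2, $t5, $t5: $t2=312-312=0
after add $t2, $t2, 19: $t2=0+19=19
halt.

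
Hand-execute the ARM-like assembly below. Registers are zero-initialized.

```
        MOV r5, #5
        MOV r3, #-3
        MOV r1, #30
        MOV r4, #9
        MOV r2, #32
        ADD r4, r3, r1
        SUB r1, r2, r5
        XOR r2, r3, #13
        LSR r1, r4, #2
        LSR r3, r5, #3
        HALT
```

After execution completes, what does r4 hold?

r5=5
r3=-3
r1=30
r4=9
r2=32
r4=(-3)+30=27
r1=32-5=27
r2=(-3)^13=-16
r1=27>>2=6
r3=5>>3=0
halt.

27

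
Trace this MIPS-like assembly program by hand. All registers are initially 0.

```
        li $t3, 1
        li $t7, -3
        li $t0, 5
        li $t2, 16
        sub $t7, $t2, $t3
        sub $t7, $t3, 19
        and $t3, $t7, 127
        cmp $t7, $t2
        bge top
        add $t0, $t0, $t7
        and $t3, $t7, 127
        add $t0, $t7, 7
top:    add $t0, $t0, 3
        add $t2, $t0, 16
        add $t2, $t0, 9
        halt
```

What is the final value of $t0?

after li $t3, 1: $t3=1
after li $t7, -3: $t7=-3
after li $t0, 5: $t0=5
after li $t2, 16: $t2=16
after sub $t7, $t2, $t3: $t7=16-1=15
after sub $t7, $t3, 19: $t7=1-19=-18
after and $t3, $t7, 127: $t3=(-18)&127=110
cmp $t7, $t2  (cmp -18,16)
bge top: not taken
after add $t0, $t0, $t7: $t0=5+(-18)=-13
after and $t3, $t7, 127: $t3=(-18)&127=110
after add $t0, $t7, 7: $t0=(-18)+7=-11
after add $t0, $t0, 3: $t0=(-11)+3=-8
after add $t2, $t0, 16: $t2=(-8)+16=8
after add $t2, $t0, 9: $t2=(-8)+9=1
halt.

-8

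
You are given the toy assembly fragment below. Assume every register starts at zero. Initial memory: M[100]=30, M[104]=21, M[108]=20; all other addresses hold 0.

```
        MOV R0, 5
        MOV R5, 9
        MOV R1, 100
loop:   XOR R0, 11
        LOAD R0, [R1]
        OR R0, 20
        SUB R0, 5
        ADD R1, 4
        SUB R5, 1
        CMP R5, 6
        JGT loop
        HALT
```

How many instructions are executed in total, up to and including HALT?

R0=5
R5=9
R1=100
R0=5^11=14
R0=M[100]=30
R0=30|20=30
R0=30-5=25
R1=100+4=104
R5=9-1=8
CMP R5, 6  (cmp 8,6)
JGT loop: taken
R0=25^11=18
R0=M[104]=21
R0=21|20=21
R0=21-5=16
R1=104+4=108
R5=8-1=7
CMP R5, 6  (cmp 7,6)
JGT loop: taken
R0=16^11=27
R0=M[108]=20
R0=20|20=20
R0=20-5=15
R1=108+4=112
R5=7-1=6
CMP R5, 6  (cmp 6,6)
JGT loop: not taken
halt.
Total executed instructions: 28.

28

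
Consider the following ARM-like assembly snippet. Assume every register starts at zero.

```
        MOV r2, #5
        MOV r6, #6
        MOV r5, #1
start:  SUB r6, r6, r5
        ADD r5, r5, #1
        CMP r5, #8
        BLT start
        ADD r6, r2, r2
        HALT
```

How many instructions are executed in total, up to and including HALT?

33

MOV r2, #5 → r2=5
MOV r6, #6 → r6=6
MOV r5, #1 → r5=1
SUB r6, r6, r5 → r6=6-1=5
ADD r5, r5, #1 → r5=1+1=2
CMP r5, #8  (cmp 2,8)
BLT start: taken
SUB r6, r6, r5 → r6=5-2=3
ADD r5, r5, #1 → r5=2+1=3
CMP r5, #8  (cmp 3,8)
BLT start: taken
SUB r6, r6, r5 → r6=3-3=0
ADD r5, r5, #1 → r5=3+1=4
CMP r5, #8  (cmp 4,8)
BLT start: taken
SUB r6, r6, r5 → r6=0-4=-4
ADD r5, r5, #1 → r5=4+1=5
CMP r5, #8  (cmp 5,8)
BLT start: taken
SUB r6, r6, r5 → r6=(-4)-5=-9
ADD r5, r5, #1 → r5=5+1=6
CMP r5, #8  (cmp 6,8)
BLT start: taken
SUB r6, r6, r5 → r6=(-9)-6=-15
ADD r5, r5, #1 → r5=6+1=7
CMP r5, #8  (cmp 7,8)
BLT start: taken
SUB r6, r6, r5 → r6=(-15)-7=-22
ADD r5, r5, #1 → r5=7+1=8
CMP r5, #8  (cmp 8,8)
BLT start: not taken
ADD r6, r2, r2 → r6=5+5=10
halt.
Total executed instructions: 33.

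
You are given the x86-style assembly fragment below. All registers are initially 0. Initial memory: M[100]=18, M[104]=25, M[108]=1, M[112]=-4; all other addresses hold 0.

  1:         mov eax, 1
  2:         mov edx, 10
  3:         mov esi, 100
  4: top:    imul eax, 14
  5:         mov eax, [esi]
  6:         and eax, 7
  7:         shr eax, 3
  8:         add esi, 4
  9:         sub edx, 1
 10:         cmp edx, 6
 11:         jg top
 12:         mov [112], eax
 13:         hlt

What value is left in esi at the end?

eax=1
edx=10
esi=100
eax=1*14=14
eax=M[100]=18
eax=18&7=2
eax=2>>3=0
esi=100+4=104
edx=10-1=9
cmp edx, 6  (cmp 9,6)
jg top: taken
eax=0*14=0
eax=M[104]=25
eax=25&7=1
eax=1>>3=0
esi=104+4=108
edx=9-1=8
cmp edx, 6  (cmp 8,6)
jg top: taken
eax=0*14=0
eax=M[108]=1
eax=1&7=1
eax=1>>3=0
esi=108+4=112
edx=8-1=7
cmp edx, 6  (cmp 7,6)
jg top: taken
eax=0*14=0
eax=M[112]=-4
eax=(-4)&7=4
eax=4>>3=0
esi=112+4=116
edx=7-1=6
cmp edx, 6  (cmp 6,6)
jg top: not taken
mov [112], eax → M[112]=0
halt.

116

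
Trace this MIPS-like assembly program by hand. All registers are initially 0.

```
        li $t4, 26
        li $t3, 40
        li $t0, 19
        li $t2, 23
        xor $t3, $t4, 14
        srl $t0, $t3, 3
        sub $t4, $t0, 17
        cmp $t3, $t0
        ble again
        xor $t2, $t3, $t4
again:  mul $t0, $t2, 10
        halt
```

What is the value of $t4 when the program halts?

-15

li $t4, 26 → $t4=26
li $t3, 40 → $t3=40
li $t0, 19 → $t0=19
li $t2, 23 → $t2=23
xor $t3, $t4, 14 → $t3=26^14=20
srl $t0, $t3, 3 → $t0=20>>3=2
sub $t4, $t0, 17 → $t4=2-17=-15
cmp $t3, $t0  (cmp 20,2)
ble again: not taken
xor $t2, $t3, $t4 → $t2=20^(-15)=-27
mul $t0, $t2, 10 → $t0=(-27)*10=-270
halt.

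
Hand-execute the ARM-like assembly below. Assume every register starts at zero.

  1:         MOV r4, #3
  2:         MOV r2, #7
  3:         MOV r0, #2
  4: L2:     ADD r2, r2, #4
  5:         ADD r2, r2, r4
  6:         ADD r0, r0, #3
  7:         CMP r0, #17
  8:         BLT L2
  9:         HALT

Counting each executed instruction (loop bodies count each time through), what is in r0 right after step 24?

r4=3
r2=7
r0=2
r2=7+4=11
r2=11+3=14
r0=2+3=5
CMP r0, #17  (cmp 5,17)
BLT L2: taken
r2=14+4=18
r2=18+3=21
r0=5+3=8
CMP r0, #17  (cmp 8,17)
BLT L2: taken
r2=21+4=25
r2=25+3=28
r0=8+3=11
CMP r0, #17  (cmp 11,17)
BLT L2: taken
r2=28+4=32
r2=32+3=35
r0=11+3=14
CMP r0, #17  (cmp 14,17)
BLT L2: taken
r2=35+4=39
After step 24: r0 = 14.

14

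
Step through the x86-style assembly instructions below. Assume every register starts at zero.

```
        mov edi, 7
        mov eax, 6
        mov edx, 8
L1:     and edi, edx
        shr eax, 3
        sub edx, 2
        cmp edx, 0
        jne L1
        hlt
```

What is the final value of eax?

edi=7
eax=6
edx=8
edi=7&8=0
eax=6>>3=0
edx=8-2=6
cmp edx, 0  (cmp 6,0)
jne L1: taken
edi=0&6=0
eax=0>>3=0
edx=6-2=4
cmp edx, 0  (cmp 4,0)
jne L1: taken
edi=0&4=0
eax=0>>3=0
edx=4-2=2
cmp edx, 0  (cmp 2,0)
jne L1: taken
edi=0&2=0
eax=0>>3=0
edx=2-2=0
cmp edx, 0  (cmp 0,0)
jne L1: not taken
halt.

0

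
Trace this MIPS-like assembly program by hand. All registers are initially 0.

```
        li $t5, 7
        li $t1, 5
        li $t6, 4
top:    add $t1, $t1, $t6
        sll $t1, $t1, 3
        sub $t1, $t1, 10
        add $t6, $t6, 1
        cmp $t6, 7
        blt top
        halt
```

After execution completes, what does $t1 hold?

4246

li $t5, 7 → $t5=7
li $t1, 5 → $t1=5
li $t6, 4 → $t6=4
add $t1, $t1, $t6 → $t1=5+4=9
sll $t1, $t1, 3 → $t1=9<<3=72
sub $t1, $t1, 10 → $t1=72-10=62
add $t6, $t6, 1 → $t6=4+1=5
cmp $t6, 7  (cmp 5,7)
blt top: taken
add $t1, $t1, $t6 → $t1=62+5=67
sll $t1, $t1, 3 → $t1=67<<3=536
sub $t1, $t1, 10 → $t1=536-10=526
add $t6, $t6, 1 → $t6=5+1=6
cmp $t6, 7  (cmp 6,7)
blt top: taken
add $t1, $t1, $t6 → $t1=526+6=532
sll $t1, $t1, 3 → $t1=532<<3=4256
sub $t1, $t1, 10 → $t1=4256-10=4246
add $t6, $t6, 1 → $t6=6+1=7
cmp $t6, 7  (cmp 7,7)
blt top: not taken
halt.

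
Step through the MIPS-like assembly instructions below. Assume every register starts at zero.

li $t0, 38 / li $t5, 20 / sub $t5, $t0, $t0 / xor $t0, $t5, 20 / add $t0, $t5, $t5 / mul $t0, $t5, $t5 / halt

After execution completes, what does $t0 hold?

0

li $t0, 38 → $t0=38
li $t5, 20 → $t5=20
sub $t5, $t0, $t0 → $t5=38-38=0
xor $t0, $t5, 20 → $t0=0^20=20
add $t0, $t5, $t5 → $t0=0+0=0
mul $t0, $t5, $t5 → $t0=0*0=0
halt.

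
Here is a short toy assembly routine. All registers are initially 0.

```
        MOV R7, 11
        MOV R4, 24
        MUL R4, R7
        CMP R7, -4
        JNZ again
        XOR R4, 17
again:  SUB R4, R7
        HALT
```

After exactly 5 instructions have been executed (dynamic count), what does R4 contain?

R7=11
R4=24
R4=24*11=264
CMP R7, -4  (cmp 11,-4)
JNZ again: taken
After step 5: R4 = 264.

264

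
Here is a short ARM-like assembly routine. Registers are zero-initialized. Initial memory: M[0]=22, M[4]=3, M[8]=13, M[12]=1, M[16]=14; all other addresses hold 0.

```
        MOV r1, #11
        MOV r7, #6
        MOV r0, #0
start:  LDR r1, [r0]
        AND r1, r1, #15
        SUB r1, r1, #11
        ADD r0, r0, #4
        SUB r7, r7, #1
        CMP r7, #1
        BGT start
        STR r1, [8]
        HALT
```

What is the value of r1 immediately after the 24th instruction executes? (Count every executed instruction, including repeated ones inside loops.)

MOV r1, #11 → r1=11
MOV r7, #6 → r7=6
MOV r0, #0 → r0=0
LDR r1, [r0] → r1=M[0]=22
AND r1, r1, #15 → r1=22&15=6
SUB r1, r1, #11 → r1=6-11=-5
ADD r0, r0, #4 → r0=0+4=4
SUB r7, r7, #1 → r7=6-1=5
CMP r7, #1  (cmp 5,1)
BGT start: taken
LDR r1, [r0] → r1=M[4]=3
AND r1, r1, #15 → r1=3&15=3
SUB r1, r1, #11 → r1=3-11=-8
ADD r0, r0, #4 → r0=4+4=8
SUB r7, r7, #1 → r7=5-1=4
CMP r7, #1  (cmp 4,1)
BGT start: taken
LDR r1, [r0] → r1=M[8]=13
AND r1, r1, #15 → r1=13&15=13
SUB r1, r1, #11 → r1=13-11=2
ADD r0, r0, #4 → r0=8+4=12
SUB r7, r7, #1 → r7=4-1=3
CMP r7, #1  (cmp 3,1)
BGT start: taken
After step 24: r1 = 2.

2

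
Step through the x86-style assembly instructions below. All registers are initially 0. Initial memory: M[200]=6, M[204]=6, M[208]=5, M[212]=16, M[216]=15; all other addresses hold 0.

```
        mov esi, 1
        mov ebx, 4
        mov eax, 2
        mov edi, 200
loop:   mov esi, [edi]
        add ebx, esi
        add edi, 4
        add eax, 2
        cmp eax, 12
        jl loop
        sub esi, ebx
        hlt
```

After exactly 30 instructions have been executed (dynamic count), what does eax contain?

after mov esi, 1: esi=1
after mov ebx, 4: ebx=4
after mov eax, 2: eax=2
after mov edi, 200: edi=200
after mov esi, [edi]: esi=M[200]=6
after add ebx, esi: ebx=4+6=10
after add edi, 4: edi=200+4=204
after add eax, 2: eax=2+2=4
cmp eax, 12  (cmp 4,12)
jl loop: taken
after mov esi, [edi]: esi=M[204]=6
after add ebx, esi: ebx=10+6=16
after add edi, 4: edi=204+4=208
after add eax, 2: eax=4+2=6
cmp eax, 12  (cmp 6,12)
jl loop: taken
after mov esi, [edi]: esi=M[208]=5
after add ebx, esi: ebx=16+5=21
after add edi, 4: edi=208+4=212
after add eax, 2: eax=6+2=8
cmp eax, 12  (cmp 8,12)
jl loop: taken
after mov esi, [edi]: esi=M[212]=16
after add ebx, esi: ebx=21+16=37
after add edi, 4: edi=212+4=216
after add eax, 2: eax=8+2=10
cmp eax, 12  (cmp 10,12)
jl loop: taken
after mov esi, [edi]: esi=M[216]=15
after add ebx, esi: ebx=37+15=52
After step 30: eax = 10.

10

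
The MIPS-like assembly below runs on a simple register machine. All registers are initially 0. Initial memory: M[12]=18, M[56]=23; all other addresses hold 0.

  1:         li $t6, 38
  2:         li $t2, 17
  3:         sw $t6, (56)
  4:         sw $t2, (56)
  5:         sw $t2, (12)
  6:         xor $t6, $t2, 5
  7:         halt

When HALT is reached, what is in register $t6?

$t6=38
$t2=17
sw $t6, (56) → M[56]=38
sw $t2, (56) → M[56]=17
sw $t2, (12) → M[12]=17
$t6=17^5=20
halt.

20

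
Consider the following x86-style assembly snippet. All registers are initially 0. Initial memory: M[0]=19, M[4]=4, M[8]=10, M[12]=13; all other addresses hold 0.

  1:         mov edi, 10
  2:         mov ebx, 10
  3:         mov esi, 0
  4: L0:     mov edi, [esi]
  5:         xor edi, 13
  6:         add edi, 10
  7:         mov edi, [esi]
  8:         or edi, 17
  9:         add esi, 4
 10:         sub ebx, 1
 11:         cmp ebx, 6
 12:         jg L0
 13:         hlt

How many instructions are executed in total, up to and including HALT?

40

after mov edi, 10: edi=10
after mov ebx, 10: ebx=10
after mov esi, 0: esi=0
after mov edi, [esi]: edi=M[0]=19
after xor edi, 13: edi=19^13=30
after add edi, 10: edi=30+10=40
after mov edi, [esi]: edi=M[0]=19
after or edi, 17: edi=19|17=19
after add esi, 4: esi=0+4=4
after sub ebx, 1: ebx=10-1=9
cmp ebx, 6  (cmp 9,6)
jg L0: taken
after mov edi, [esi]: edi=M[4]=4
after xor edi, 13: edi=4^13=9
after add edi, 10: edi=9+10=19
after mov edi, [esi]: edi=M[4]=4
after or edi, 17: edi=4|17=21
after add esi, 4: esi=4+4=8
after sub ebx, 1: ebx=9-1=8
cmp ebx, 6  (cmp 8,6)
jg L0: taken
after mov edi, [esi]: edi=M[8]=10
after xor edi, 13: edi=10^13=7
after add edi, 10: edi=7+10=17
after mov edi, [esi]: edi=M[8]=10
after or edi, 17: edi=10|17=27
after add esi, 4: esi=8+4=12
after sub ebx, 1: ebx=8-1=7
cmp ebx, 6  (cmp 7,6)
jg L0: taken
after mov edi, [esi]: edi=M[12]=13
after xor edi, 13: edi=13^13=0
after add edi, 10: edi=0+10=10
after mov edi, [esi]: edi=M[12]=13
after or edi, 17: edi=13|17=29
after add esi, 4: esi=12+4=16
after sub ebx, 1: ebx=7-1=6
cmp ebx, 6  (cmp 6,6)
jg L0: not taken
halt.
Total executed instructions: 40.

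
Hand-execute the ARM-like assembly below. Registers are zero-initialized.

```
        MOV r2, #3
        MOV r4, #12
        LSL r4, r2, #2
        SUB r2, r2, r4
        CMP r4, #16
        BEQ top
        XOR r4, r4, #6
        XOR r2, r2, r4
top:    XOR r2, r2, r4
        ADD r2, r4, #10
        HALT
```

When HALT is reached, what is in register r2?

after MOV r2, #3: r2=3
after MOV r4, #12: r4=12
after LSL r4, r2, #2: r4=3<<2=12
after SUB r2, r2, r4: r2=3-12=-9
CMP r4, #16  (cmp 12,16)
BEQ top: not taken
after XOR r4, r4, #6: r4=12^6=10
after XOR r2, r2, r4: r2=(-9)^10=-3
after XOR r2, r2, r4: r2=(-3)^10=-9
after ADD r2, r4, #10: r2=10+10=20
halt.

20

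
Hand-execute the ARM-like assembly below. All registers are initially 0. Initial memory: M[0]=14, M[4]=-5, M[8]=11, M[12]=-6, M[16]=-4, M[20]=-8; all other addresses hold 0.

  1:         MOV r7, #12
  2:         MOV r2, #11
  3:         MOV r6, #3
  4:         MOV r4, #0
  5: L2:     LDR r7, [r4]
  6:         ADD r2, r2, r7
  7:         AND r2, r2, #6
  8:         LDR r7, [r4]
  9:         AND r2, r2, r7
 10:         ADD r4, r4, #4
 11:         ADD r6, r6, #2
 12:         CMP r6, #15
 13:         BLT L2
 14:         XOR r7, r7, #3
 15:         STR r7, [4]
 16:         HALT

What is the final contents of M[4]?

-5

r7=12
r2=11
r6=3
r4=0
r7=M[0]=14
r2=11+14=25
r2=25&6=0
r7=M[0]=14
r2=0&14=0
r4=0+4=4
r6=3+2=5
CMP r6, #15  (cmp 5,15)
BLT L2: taken
r7=M[4]=-5
r2=0+(-5)=-5
r2=(-5)&6=2
r7=M[4]=-5
r2=2&(-5)=2
r4=4+4=8
r6=5+2=7
CMP r6, #15  (cmp 7,15)
BLT L2: taken
r7=M[8]=11
r2=2+11=13
r2=13&6=4
r7=M[8]=11
r2=4&11=0
r4=8+4=12
r6=7+2=9
CMP r6, #15  (cmp 9,15)
BLT L2: taken
r7=M[12]=-6
r2=0+(-6)=-6
r2=(-6)&6=2
r7=M[12]=-6
r2=2&(-6)=2
r4=12+4=16
r6=9+2=11
CMP r6, #15  (cmp 11,15)
BLT L2: taken
r7=M[16]=-4
r2=2+(-4)=-2
r2=(-2)&6=6
r7=M[16]=-4
r2=6&(-4)=4
r4=16+4=20
r6=11+2=13
CMP r6, #15  (cmp 13,15)
BLT L2: taken
r7=M[20]=-8
r2=4+(-8)=-4
r2=(-4)&6=4
r7=M[20]=-8
r2=4&(-8)=0
r4=20+4=24
r6=13+2=15
CMP r6, #15  (cmp 15,15)
BLT L2: not taken
r7=(-8)^3=-5
STR r7, [4] → M[4]=-5
halt.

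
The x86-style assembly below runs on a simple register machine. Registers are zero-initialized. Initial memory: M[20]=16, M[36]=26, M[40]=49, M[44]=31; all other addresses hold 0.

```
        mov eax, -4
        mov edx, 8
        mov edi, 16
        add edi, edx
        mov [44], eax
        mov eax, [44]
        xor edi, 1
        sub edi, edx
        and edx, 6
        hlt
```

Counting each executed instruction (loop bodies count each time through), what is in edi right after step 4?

24

after mov eax, -4: eax=-4
after mov edx, 8: edx=8
after mov edi, 16: edi=16
after add edi, edx: edi=16+8=24
After step 4: edi = 24.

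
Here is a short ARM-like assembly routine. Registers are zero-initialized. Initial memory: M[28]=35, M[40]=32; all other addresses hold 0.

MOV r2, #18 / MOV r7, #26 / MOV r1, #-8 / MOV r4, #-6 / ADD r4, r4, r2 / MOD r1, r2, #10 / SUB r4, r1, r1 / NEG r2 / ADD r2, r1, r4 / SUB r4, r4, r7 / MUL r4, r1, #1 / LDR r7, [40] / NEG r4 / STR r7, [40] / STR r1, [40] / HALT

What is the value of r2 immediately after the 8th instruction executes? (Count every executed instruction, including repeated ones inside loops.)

r2=18
r7=26
r1=-8
r4=-6
r4=(-6)+18=12
r1=18%10=8
r4=8-8=0
r2=-(18)=-18
After step 8: r2 = -18.

-18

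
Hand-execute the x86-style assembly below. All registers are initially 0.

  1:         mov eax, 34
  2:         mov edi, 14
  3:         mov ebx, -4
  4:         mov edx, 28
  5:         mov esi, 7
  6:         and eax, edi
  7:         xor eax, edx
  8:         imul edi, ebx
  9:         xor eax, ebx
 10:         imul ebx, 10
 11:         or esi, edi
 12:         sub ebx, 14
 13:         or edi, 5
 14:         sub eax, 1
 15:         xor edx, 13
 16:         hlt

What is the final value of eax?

mov eax, 34 → eax=34
mov edi, 14 → edi=14
mov ebx, -4 → ebx=-4
mov edx, 28 → edx=28
mov esi, 7 → esi=7
and eax, edi → eax=34&14=2
xor eax, edx → eax=2^28=30
imul edi, ebx → edi=14*(-4)=-56
xor eax, ebx → eax=30^(-4)=-30
imul ebx, 10 → ebx=(-4)*10=-40
or esi, edi → esi=7|(-56)=-49
sub ebx, 14 → ebx=(-40)-14=-54
or edi, 5 → edi=(-56)|5=-51
sub eax, 1 → eax=(-30)-1=-31
xor edx, 13 → edx=28^13=17
halt.

-31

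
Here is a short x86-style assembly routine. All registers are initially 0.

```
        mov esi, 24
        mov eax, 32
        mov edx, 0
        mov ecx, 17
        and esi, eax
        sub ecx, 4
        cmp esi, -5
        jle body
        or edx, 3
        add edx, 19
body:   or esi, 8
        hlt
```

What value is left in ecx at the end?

mov esi, 24 → esi=24
mov eax, 32 → eax=32
mov edx, 0 → edx=0
mov ecx, 17 → ecx=17
and esi, eax → esi=24&32=0
sub ecx, 4 → ecx=17-4=13
cmp esi, -5  (cmp 0,-5)
jle body: not taken
or edx, 3 → edx=0|3=3
add edx, 19 → edx=3+19=22
or esi, 8 → esi=0|8=8
halt.

13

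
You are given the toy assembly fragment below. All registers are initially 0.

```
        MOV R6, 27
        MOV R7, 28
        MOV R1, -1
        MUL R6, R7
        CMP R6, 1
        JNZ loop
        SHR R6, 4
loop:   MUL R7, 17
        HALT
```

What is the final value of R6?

R6=27
R7=28
R1=-1
R6=27*28=756
CMP R6, 1  (cmp 756,1)
JNZ loop: taken
R7=28*17=476
halt.

756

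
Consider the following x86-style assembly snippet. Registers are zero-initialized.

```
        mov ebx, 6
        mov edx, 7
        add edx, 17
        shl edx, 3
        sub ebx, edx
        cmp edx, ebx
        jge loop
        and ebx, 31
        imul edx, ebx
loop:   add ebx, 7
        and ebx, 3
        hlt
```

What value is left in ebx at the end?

1

ebx=6
edx=7
edx=7+17=24
edx=24<<3=192
ebx=6-192=-186
cmp edx, ebx  (cmp 192,-186)
jge loop: taken
ebx=(-186)+7=-179
ebx=(-179)&3=1
halt.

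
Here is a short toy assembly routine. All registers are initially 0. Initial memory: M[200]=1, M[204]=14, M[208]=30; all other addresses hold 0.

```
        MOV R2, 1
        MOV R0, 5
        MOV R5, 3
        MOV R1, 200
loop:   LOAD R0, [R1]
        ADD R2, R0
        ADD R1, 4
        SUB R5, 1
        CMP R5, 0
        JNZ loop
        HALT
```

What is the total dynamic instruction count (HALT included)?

23

MOV R2, 1 → R2=1
MOV R0, 5 → R0=5
MOV R5, 3 → R5=3
MOV R1, 200 → R1=200
LOAD R0, [R1] → R0=M[200]=1
ADD R2, R0 → R2=1+1=2
ADD R1, 4 → R1=200+4=204
SUB R5, 1 → R5=3-1=2
CMP R5, 0  (cmp 2,0)
JNZ loop: taken
LOAD R0, [R1] → R0=M[204]=14
ADD R2, R0 → R2=2+14=16
ADD R1, 4 → R1=204+4=208
SUB R5, 1 → R5=2-1=1
CMP R5, 0  (cmp 1,0)
JNZ loop: taken
LOAD R0, [R1] → R0=M[208]=30
ADD R2, R0 → R2=16+30=46
ADD R1, 4 → R1=208+4=212
SUB R5, 1 → R5=1-1=0
CMP R5, 0  (cmp 0,0)
JNZ loop: not taken
halt.
Total executed instructions: 23.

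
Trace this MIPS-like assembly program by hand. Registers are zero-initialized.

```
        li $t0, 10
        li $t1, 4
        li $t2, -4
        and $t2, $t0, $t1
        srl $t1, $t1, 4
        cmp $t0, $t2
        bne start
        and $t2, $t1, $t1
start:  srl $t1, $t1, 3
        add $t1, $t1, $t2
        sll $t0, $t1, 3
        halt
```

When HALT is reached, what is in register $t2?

li $t0, 10 → $t0=10
li $t1, 4 → $t1=4
li $t2, -4 → $t2=-4
and $t2, $t0, $t1 → $t2=10&4=0
srl $t1, $t1, 4 → $t1=4>>4=0
cmp $t0, $t2  (cmp 10,0)
bne start: taken
srl $t1, $t1, 3 → $t1=0>>3=0
add $t1, $t1, $t2 → $t1=0+0=0
sll $t0, $t1, 3 → $t0=0<<3=0
halt.

0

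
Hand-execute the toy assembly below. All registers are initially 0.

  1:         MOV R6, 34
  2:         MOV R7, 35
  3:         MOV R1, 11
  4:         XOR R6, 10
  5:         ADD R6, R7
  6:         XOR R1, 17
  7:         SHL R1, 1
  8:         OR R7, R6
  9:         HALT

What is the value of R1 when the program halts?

MOV R6, 34 → R6=34
MOV R7, 35 → R7=35
MOV R1, 11 → R1=11
XOR R6, 10 → R6=34^10=40
ADD R6, R7 → R6=40+35=75
XOR R1, 17 → R1=11^17=26
SHL R1, 1 → R1=26<<1=52
OR R7, R6 → R7=35|75=107
halt.

52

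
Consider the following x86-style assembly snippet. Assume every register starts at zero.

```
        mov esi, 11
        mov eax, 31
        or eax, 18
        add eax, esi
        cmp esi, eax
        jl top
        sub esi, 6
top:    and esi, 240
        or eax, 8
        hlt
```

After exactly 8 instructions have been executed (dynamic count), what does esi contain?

mov esi, 11 → esi=11
mov eax, 31 → eax=31
or eax, 18 → eax=31|18=31
add eax, esi → eax=31+11=42
cmp esi, eax  (cmp 11,42)
jl top: taken
and esi, 240 → esi=11&240=0
or eax, 8 → eax=42|8=42
After step 8: esi = 0.

0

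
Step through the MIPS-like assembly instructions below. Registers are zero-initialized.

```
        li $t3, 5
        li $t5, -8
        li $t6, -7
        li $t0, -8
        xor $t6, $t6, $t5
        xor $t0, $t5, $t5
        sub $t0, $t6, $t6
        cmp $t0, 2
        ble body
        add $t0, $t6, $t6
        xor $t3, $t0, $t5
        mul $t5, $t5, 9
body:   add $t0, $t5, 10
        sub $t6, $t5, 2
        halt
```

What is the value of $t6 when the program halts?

li $t3, 5 → $t3=5
li $t5, -8 → $t5=-8
li $t6, -7 → $t6=-7
li $t0, -8 → $t0=-8
xor $t6, $t6, $t5 → $t6=(-7)^(-8)=1
xor $t0, $t5, $t5 → $t0=(-8)^(-8)=0
sub $t0, $t6, $t6 → $t0=1-1=0
cmp $t0, 2  (cmp 0,2)
ble body: taken
add $t0, $t5, 10 → $t0=(-8)+10=2
sub $t6, $t5, 2 → $t6=(-8)-2=-10
halt.

-10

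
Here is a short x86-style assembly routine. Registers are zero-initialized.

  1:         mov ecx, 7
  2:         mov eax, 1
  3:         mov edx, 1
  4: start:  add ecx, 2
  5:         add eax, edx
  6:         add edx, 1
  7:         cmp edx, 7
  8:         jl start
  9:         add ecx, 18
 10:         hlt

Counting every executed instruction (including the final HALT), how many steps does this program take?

35

ecx=7
eax=1
edx=1
ecx=7+2=9
eax=1+1=2
edx=1+1=2
cmp edx, 7  (cmp 2,7)
jl start: taken
ecx=9+2=11
eax=2+2=4
edx=2+1=3
cmp edx, 7  (cmp 3,7)
jl start: taken
ecx=11+2=13
eax=4+3=7
edx=3+1=4
cmp edx, 7  (cmp 4,7)
jl start: taken
ecx=13+2=15
eax=7+4=11
edx=4+1=5
cmp edx, 7  (cmp 5,7)
jl start: taken
ecx=15+2=17
eax=11+5=16
edx=5+1=6
cmp edx, 7  (cmp 6,7)
jl start: taken
ecx=17+2=19
eax=16+6=22
edx=6+1=7
cmp edx, 7  (cmp 7,7)
jl start: not taken
ecx=19+18=37
halt.
Total executed instructions: 35.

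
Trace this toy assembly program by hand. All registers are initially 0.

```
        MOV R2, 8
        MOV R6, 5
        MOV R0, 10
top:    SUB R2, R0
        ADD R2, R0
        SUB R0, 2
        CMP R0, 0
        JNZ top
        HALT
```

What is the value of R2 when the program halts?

after MOV R2, 8: R2=8
after MOV R6, 5: R6=5
after MOV R0, 10: R0=10
after SUB R2, R0: R2=8-10=-2
after ADD R2, R0: R2=(-2)+10=8
after SUB R0, 2: R0=10-2=8
CMP R0, 0  (cmp 8,0)
JNZ top: taken
after SUB R2, R0: R2=8-8=0
after ADD R2, R0: R2=0+8=8
after SUB R0, 2: R0=8-2=6
CMP R0, 0  (cmp 6,0)
JNZ top: taken
after SUB R2, R0: R2=8-6=2
after ADD R2, R0: R2=2+6=8
after SUB R0, 2: R0=6-2=4
CMP R0, 0  (cmp 4,0)
JNZ top: taken
after SUB R2, R0: R2=8-4=4
after ADD R2, R0: R2=4+4=8
after SUB R0, 2: R0=4-2=2
CMP R0, 0  (cmp 2,0)
JNZ top: taken
after SUB R2, R0: R2=8-2=6
after ADD R2, R0: R2=6+2=8
after SUB R0, 2: R0=2-2=0
CMP R0, 0  (cmp 0,0)
JNZ top: not taken
halt.

8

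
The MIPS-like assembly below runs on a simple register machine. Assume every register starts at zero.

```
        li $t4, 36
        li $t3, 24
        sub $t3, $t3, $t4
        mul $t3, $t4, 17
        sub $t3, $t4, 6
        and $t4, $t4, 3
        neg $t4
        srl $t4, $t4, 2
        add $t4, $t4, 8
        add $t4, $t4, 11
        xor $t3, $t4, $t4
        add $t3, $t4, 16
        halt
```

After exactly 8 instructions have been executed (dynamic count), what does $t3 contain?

li $t4, 36 → $t4=36
li $t3, 24 → $t3=24
sub $t3, $t3, $t4 → $t3=24-36=-12
mul $t3, $t4, 17 → $t3=36*17=612
sub $t3, $t4, 6 → $t3=36-6=30
and $t4, $t4, 3 → $t4=36&3=0
neg $t4 → $t4=-(0)=0
srl $t4, $t4, 2 → $t4=0>>2=0
After step 8: $t3 = 30.

30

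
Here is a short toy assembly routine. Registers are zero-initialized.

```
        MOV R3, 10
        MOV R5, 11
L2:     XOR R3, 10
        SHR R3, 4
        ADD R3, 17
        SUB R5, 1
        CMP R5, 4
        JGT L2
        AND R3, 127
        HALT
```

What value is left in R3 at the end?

after MOV R3, 10: R3=10
after MOV R5, 11: R5=11
after XOR R3, 10: R3=10^10=0
after SHR R3, 4: R3=0>>4=0
after ADD R3, 17: R3=0+17=17
after SUB R5, 1: R5=11-1=10
CMP R5, 4  (cmp 10,4)
JGT L2: taken
after XOR R3, 10: R3=17^10=27
after SHR R3, 4: R3=27>>4=1
after ADD R3, 17: R3=1+17=18
after SUB R5, 1: R5=10-1=9
CMP R5, 4  (cmp 9,4)
JGT L2: taken
after XOR R3, 10: R3=18^10=24
after SHR R3, 4: R3=24>>4=1
after ADD R3, 17: R3=1+17=18
after SUB R5, 1: R5=9-1=8
CMP R5, 4  (cmp 8,4)
JGT L2: taken
after XOR R3, 10: R3=18^10=24
after SHR R3, 4: R3=24>>4=1
after ADD R3, 17: R3=1+17=18
after SUB R5, 1: R5=8-1=7
CMP R5, 4  (cmp 7,4)
JGT L2: taken
after XOR R3, 10: R3=18^10=24
after SHR R3, 4: R3=24>>4=1
after ADD R3, 17: R3=1+17=18
after SUB R5, 1: R5=7-1=6
CMP R5, 4  (cmp 6,4)
JGT L2: taken
after XOR R3, 10: R3=18^10=24
after SHR R3, 4: R3=24>>4=1
after ADD R3, 17: R3=1+17=18
after SUB R5, 1: R5=6-1=5
CMP R5, 4  (cmp 5,4)
JGT L2: taken
after XOR R3, 10: R3=18^10=24
after SHR R3, 4: R3=24>>4=1
after ADD R3, 17: R3=1+17=18
after SUB R5, 1: R5=5-1=4
CMP R5, 4  (cmp 4,4)
JGT L2: not taken
after AND R3, 127: R3=18&127=18
halt.

18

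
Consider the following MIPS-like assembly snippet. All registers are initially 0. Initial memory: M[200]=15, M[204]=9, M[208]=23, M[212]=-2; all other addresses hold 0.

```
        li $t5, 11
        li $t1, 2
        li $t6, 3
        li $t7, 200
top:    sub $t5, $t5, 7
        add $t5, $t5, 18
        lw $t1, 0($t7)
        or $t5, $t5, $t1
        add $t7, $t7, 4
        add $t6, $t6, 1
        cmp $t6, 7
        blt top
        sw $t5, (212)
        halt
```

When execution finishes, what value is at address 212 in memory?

after li $t5, 11: $t5=11
after li $t1, 2: $t1=2
after li $t6, 3: $t6=3
after li $t7, 200: $t7=200
after sub $t5, $t5, 7: $t5=11-7=4
after add $t5, $t5, 18: $t5=4+18=22
after lw $t1, 0($t7): $t1=M[200]=15
after or $t5, $t5, $t1: $t5=22|15=31
after add $t7, $t7, 4: $t7=200+4=204
after add $t6, $t6, 1: $t6=3+1=4
cmp $t6, 7  (cmp 4,7)
blt top: taken
after sub $t5, $t5, 7: $t5=31-7=24
after add $t5, $t5, 18: $t5=24+18=42
after lw $t1, 0($t7): $t1=M[204]=9
after or $t5, $t5, $t1: $t5=42|9=43
after add $t7, $t7, 4: $t7=204+4=208
after add $t6, $t6, 1: $t6=4+1=5
cmp $t6, 7  (cmp 5,7)
blt top: taken
after sub $t5, $t5, 7: $t5=43-7=36
after add $t5, $t5, 18: $t5=36+18=54
after lw $t1, 0($t7): $t1=M[208]=23
after or $t5, $t5, $t1: $t5=54|23=55
after add $t7, $t7, 4: $t7=208+4=212
after add $t6, $t6, 1: $t6=5+1=6
cmp $t6, 7  (cmp 6,7)
blt top: taken
after sub $t5, $t5, 7: $t5=55-7=48
after add $t5, $t5, 18: $t5=48+18=66
after lw $t1, 0($t7): $t1=M[212]=-2
after or $t5, $t5, $t1: $t5=66|(-2)=-2
after add $t7, $t7, 4: $t7=212+4=216
after add $t6, $t6, 1: $t6=6+1=7
cmp $t6, 7  (cmp 7,7)
blt top: not taken
sw $t5, (212) → M[212]=-2
halt.

-2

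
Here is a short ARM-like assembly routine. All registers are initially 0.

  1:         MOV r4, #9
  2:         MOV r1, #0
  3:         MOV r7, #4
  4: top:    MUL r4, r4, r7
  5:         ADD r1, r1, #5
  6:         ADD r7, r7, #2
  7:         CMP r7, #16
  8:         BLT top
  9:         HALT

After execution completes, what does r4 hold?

after MOV r4, #9: r4=9
after MOV r1, #0: r1=0
after MOV r7, #4: r7=4
after MUL r4, r4, r7: r4=9*4=36
after ADD r1, r1, #5: r1=0+5=5
after ADD r7, r7, #2: r7=4+2=6
CMP r7, #16  (cmp 6,16)
BLT top: taken
after MUL r4, r4, r7: r4=36*6=216
after ADD r1, r1, #5: r1=5+5=10
after ADD r7, r7, #2: r7=6+2=8
CMP r7, #16  (cmp 8,16)
BLT top: taken
after MUL r4, r4, r7: r4=216*8=1728
after ADD r1, r1, #5: r1=10+5=15
after ADD r7, r7, #2: r7=8+2=10
CMP r7, #16  (cmp 10,16)
BLT top: taken
after MUL r4, r4, r7: r4=1728*10=17280
after ADD r1, r1, #5: r1=15+5=20
after ADD r7, r7, #2: r7=10+2=12
CMP r7, #16  (cmp 12,16)
BLT top: taken
after MUL r4, r4, r7: r4=17280*12=207360
after ADD r1, r1, #5: r1=20+5=25
after ADD r7, r7, #2: r7=12+2=14
CMP r7, #16  (cmp 14,16)
BLT top: taken
after MUL r4, r4, r7: r4=207360*14=2903040
after ADD r1, r1, #5: r1=25+5=30
after ADD r7, r7, #2: r7=14+2=16
CMP r7, #16  (cmp 16,16)
BLT top: not taken
halt.

2903040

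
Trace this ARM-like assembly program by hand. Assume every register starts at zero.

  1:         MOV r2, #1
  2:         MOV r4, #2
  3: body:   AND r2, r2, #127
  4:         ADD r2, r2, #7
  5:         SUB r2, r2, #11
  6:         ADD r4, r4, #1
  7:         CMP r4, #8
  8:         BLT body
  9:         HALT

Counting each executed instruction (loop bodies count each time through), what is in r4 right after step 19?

r2=1
r4=2
r2=1&127=1
r2=1+7=8
r2=8-11=-3
r4=2+1=3
CMP r4, #8  (cmp 3,8)
BLT body: taken
r2=(-3)&127=125
r2=125+7=132
r2=132-11=121
r4=3+1=4
CMP r4, #8  (cmp 4,8)
BLT body: taken
r2=121&127=121
r2=121+7=128
r2=128-11=117
r4=4+1=5
CMP r4, #8  (cmp 5,8)
After step 19: r4 = 5.

5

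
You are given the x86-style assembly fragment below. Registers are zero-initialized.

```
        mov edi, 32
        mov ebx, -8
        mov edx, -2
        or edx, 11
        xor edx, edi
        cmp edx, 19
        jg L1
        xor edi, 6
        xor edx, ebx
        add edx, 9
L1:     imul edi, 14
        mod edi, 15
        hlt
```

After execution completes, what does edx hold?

after mov edi, 32: edi=32
after mov ebx, -8: ebx=-8
after mov edx, -2: edx=-2
after or edx, 11: edx=(-2)|11=-1
after xor edx, edi: edx=(-1)^32=-33
cmp edx, 19  (cmp -33,19)
jg L1: not taken
after xor edi, 6: edi=32^6=38
after xor edx, ebx: edx=(-33)^(-8)=39
after add edx, 9: edx=39+9=48
after imul edi, 14: edi=38*14=532
after mod edi, 15: edi=532%15=7
halt.

48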